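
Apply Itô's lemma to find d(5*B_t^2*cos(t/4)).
d(5*B_t^2*cos(t/4)) = (-5*B_t^2*sin(t/4)/4 + 5*cos(t/4)) dt + (10*B_t*cos(t/4)) dB_t

Itô's formula for f(t, x): d f(t, B_t) = (f_t + (1/2) f_xx) dt + f_x dB_t. Compute partials of f(t, x) = 5*x^2*cos(t/4):
  f_t(t,x)  = -5*x^2*sin(t/4)/4
  f_x(t,x)  = 10*x*cos(t/4)
  f_xx(t,x) = 10*cos(t/4)
Assemble drift = f_t + (1/2) f_xx = -5*x^2*sin(t/4)/4 + 5*cos(t/4) and diffusion = f_x = 10*x*cos(t/4). Substituting x = B_t:
  d(5*B_t^2*cos(t/4)) = (-5*B_t^2*sin(t/4)/4 + 5*cos(t/4)) dt + (10*B_t*cos(t/4)) dB_t.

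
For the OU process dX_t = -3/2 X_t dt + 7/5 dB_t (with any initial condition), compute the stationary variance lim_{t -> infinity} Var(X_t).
lim Var(X_t) = 49/75

The OU SDE dX = -theta X dt + sigma dB admits the integrating factor exp(theta t): d(exp(theta t) X_t) = sigma exp(theta t) dB_t. Integrating from 0 to t gives X_t = x_0 * exp(-theta t) + sigma * int_0^t exp(-theta (t-s)) dB_s for any initial x_0. The Itô integral has variance (by the Itô isometry) sigma^2 * int_0^t exp(-2 theta (t - s)) ds = sigma^2 * (1 - exp(-2 theta t)) / (2 theta), independent of x_0.
With theta = 3/2, sigma = 7/5:
  Var(X_t) = (7/5)^2 * (1 - exp(-2*3/2 t)) / (2 * 3/2) = 49/75 - 49*exp(-3*t)/75.
As t -> infinity, exp(-2*3/2 t) -> 0, so the stationary variance is sigma^2 / (2 theta) = 49/75.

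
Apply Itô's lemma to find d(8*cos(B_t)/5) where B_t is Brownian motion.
d(8*cos(B_t)/5) = (-4*cos(B_t)/5) dt + (-8*sin(B_t)/5) dB_t

Itô's formula for f(B_t) gives d f(B_t) = f'(B_t) dB_t + (1/2) f''(B_t) dt. Compute derivatives of f(x) = 8*cos(x)/5:
  f'(x)  = -8*sin(x)/5
  f''(x) = -8*cos(x)/5
Substitute x = B_t and multiply the f'' term by 1/2:
  drift     = (1/2) * (-8*cos(x)/5) evaluated at B_t = -4*cos(B_t)/5
  diffusion = (-8*sin(x)/5) evaluated at B_t = -8*sin(B_t)/5
Therefore d(8*cos(B_t)/5) = (-4*cos(B_t)/5) dt + (-8*sin(B_t)/5) dB_t.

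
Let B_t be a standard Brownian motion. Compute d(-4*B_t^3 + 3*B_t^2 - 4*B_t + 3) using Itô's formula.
d(-4*B_t^3 + 3*B_t^2 - 4*B_t + 3) = (3 - 12*B_t) dt + (-12*B_t^2 + 6*B_t - 4) dB_t

Itô's formula for f(B_t) gives d f(B_t) = f'(B_t) dB_t + (1/2) f''(B_t) dt. Compute derivatives of f(x) = -4*x^3 + 3*x^2 - 4*x + 3:
  f'(x)  = -12*x^2 + 6*x - 4
  f''(x) = 6 - 24*x
Substitute x = B_t and multiply the f'' term by 1/2:
  drift     = (1/2) * (6 - 24*x) evaluated at B_t = 3 - 12*B_t
  diffusion = (-12*x^2 + 6*x - 4) evaluated at B_t = -12*B_t^2 + 6*B_t - 4
Therefore d(-4*B_t^3 + 3*B_t^2 - 4*B_t + 3) = (3 - 12*B_t) dt + (-12*B_t^2 + 6*B_t - 4) dB_t.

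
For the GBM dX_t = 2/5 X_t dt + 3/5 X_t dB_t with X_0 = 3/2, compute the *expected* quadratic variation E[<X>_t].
E[<X>_t] = 81*exp(29*t/25)/116 - 81/116

<X>_t = int_0^t ((3/5) * X_s)^2 ds. Taking expectation inside the integral: E[<X>_t] = (3/5)^2 * int_0^t E[X_s^2] ds. For GBM, E[X_s^2] = x_0^2 * exp((2 mu + sigma^2) s). Integrating:
  E[<X>_t] = (3/5)^2 * (3/2)^2 * (exp((2*(2/5) + (3/5)^2) t) - 1) / (2*(2/5) + (3/5)^2)
           = (3/5)^2 * (3/2)^2 * (exp((29/25) t) - 1) / (29/25) = 81*exp(29*t/25)/116 - 81/116.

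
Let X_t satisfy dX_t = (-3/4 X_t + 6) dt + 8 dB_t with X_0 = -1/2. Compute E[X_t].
E[X_t] = 8 - 17*exp(-3*t/4)/2

Taking expectations and using E[dB_t] = 0, the mean m(t) = E[X_t] satisfies the ODE m'(t) = a m(t) + b with m(0) = x_0. With a = -3/4, b = 6, x_0 = -1/2, the solution is
  m(t) = x_0 * exp(a t) + (b/a) * (exp(a t) - 1)
       = (-1/2) * exp((-3/4) t) + (6/(-3/4)) * (exp((-3/4) t) - 1)
       = 8 - 17*exp(-3*t/4)/2.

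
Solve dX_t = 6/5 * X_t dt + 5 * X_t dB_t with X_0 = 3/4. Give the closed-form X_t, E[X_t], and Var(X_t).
X_t = 3/4 * exp((-113/10) t + (5) B_t); E[X_t] = 3*exp(6*t/5)/4; Var(X_t) = 9*(exp(25*t) - 1)*exp(12*t/5)/16

For GBM dX = mu X dt + sigma X dB with X_0 = x_0, apply Itô to Y = log X: dY = (mu - sigma^2/2) dt + sigma dB, so Y_t = log(x_0) + (mu - sigma^2/2) t + sigma B_t and hence X_t = x_0 * exp((mu - sigma^2/2) t + sigma B_t).
With mu = 6/5, sigma = 5, x_0 = 3/4, this gives:
  X_t = 3/4 * exp((-113/10) * t + (5) * B_t).
Since sigma*B_t ~ Normal(0, sigma^2 t), E[exp(sigma*B_t)] = exp(sigma^2 t / 2); so E[X_t] = x_0 * exp((mu - sigma^2/2) t) * exp(sigma^2 t / 2) = x_0 * exp(mu t) = 3*exp(6*t/5)/4.
Var(X_t) = E[X_t^2] - (E[X_t])^2 = x_0^2 * exp(2 mu t) * (exp(sigma^2 t) - 1) = 9*(exp(25*t) - 1)*exp(12*t/5)/16.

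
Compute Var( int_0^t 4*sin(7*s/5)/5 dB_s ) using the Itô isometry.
Var = 8*t/25 - 4*sin(14*t/5)/35

The Itô integral of a deterministic integrand f(s) has mean 0 because each increment f(s) * (B_{s+ds} - B_s) has mean 0. By the Itô isometry:
  Var( int_0^t f(s) dB_s ) = E[ (int_0^t f(s) dB_s)^2 ] = int_0^t f(s)^2 ds.
Here f(s) = 4*sin(7*s/5)/5, so f(s)^2 = 16*sin(7*s/5)^2/25. Integrate:
  int_0^t (16*sin(7*s/5)^2/25) ds = 8*t/25 - 4*sin(14*t/5)/35.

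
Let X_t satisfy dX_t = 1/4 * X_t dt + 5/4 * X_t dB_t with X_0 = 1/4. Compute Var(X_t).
Var(X_t) = (exp(25*t/16) - 1)*exp(t/2)/16

For GBM dX = mu X dt + sigma X dB with X_0 = x_0, apply Itô to Y = log X: dY = (mu - sigma^2/2) dt + sigma dB, so Y_t = log(x_0) + (mu - sigma^2/2) t + sigma B_t and hence X_t = x_0 * exp((mu - sigma^2/2) t + sigma B_t).
With mu = 1/4, sigma = 5/4, x_0 = 1/4, this gives:
  X_t = 1/4 * exp((-17/32) * t + (5/4) * B_t).
Since sigma*B_t ~ Normal(0, sigma^2 t), E[exp(sigma*B_t)] = exp(sigma^2 t / 2); so E[X_t] = x_0 * exp((mu - sigma^2/2) t) * exp(sigma^2 t / 2) = x_0 * exp(mu t) = exp(t/4)/4.
Var(X_t) = E[X_t^2] - (E[X_t])^2 = x_0^2 * exp(2 mu t) * (exp(sigma^2 t) - 1) = (exp(25*t/16) - 1)*exp(t/2)/16.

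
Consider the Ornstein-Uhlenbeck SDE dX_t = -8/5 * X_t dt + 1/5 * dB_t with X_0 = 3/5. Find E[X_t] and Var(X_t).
E[X_t] = 3*exp(-8*t/5)/5; Var(X_t) = 1/80 - exp(-16*t/5)/80

The OU SDE dX = -theta X dt + sigma dB admits the integrating factor exp(theta t): d(exp(theta t) X_t) = sigma exp(theta t) dB_t. Integrating from 0 to t:
  X_t = x_0 * exp(-theta t) + sigma * int_0^t exp(-theta (t-s)) dB_s.
The Itô integral has mean 0 and (by the Itô isometry) variance sigma^2 * int_0^t exp(-2 theta (t - s)) ds = sigma^2 * (1 - exp(-2 theta t)) / (2 theta).
With theta = 8/5, sigma = 1/5, x_0 = 3/5:
  E[X_t] = 3/5 * exp(-8/5 t) = 3*exp(-8*t/5)/5
  Var(X_t) = (1/5)^2 * (1 - exp(-2*8/5 t)) / (2 * 8/5) = 1/80 - exp(-16*t/5)/80.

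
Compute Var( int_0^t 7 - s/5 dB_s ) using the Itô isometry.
Var = t*(t^2 - 105*t + 3675)/75

The Itô integral of a deterministic integrand f(s) has mean 0 because each increment f(s) * (B_{s+ds} - B_s) has mean 0. By the Itô isometry:
  Var( int_0^t f(s) dB_s ) = E[ (int_0^t f(s) dB_s)^2 ] = int_0^t f(s)^2 ds.
Here f(s) = 7 - s/5, so f(s)^2 = (s - 35)^2/25. Integrate:
  int_0^t ((s - 35)^2/25) ds = t*(t^2 - 105*t + 3675)/75.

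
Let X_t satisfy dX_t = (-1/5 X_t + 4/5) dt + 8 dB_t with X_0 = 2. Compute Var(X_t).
Var(X_t) = 160 - 160*exp(-2*t/5)

The variance V(t) = Var(X_t) satisfies V'(t) = 2 a V(t) + c^2 with V(0) = 0 (drift coefficient is linear in X, diffusion is constant). With a = -1/5, c = 8, the solution is
  V(t) = (c^2 / (2 a)) * (exp(2 a t) - 1)
       = (8^2 / (2*(-1/5))) * (exp((-2/5) t) - 1)
       = 160 - 160*exp(-2*t/5).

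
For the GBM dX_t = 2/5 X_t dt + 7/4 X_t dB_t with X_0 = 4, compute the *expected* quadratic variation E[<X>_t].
E[<X>_t] = 3920*exp(309*t/80)/309 - 3920/309

<X>_t = int_0^t ((7/4) * X_s)^2 ds. Taking expectation inside the integral: E[<X>_t] = (7/4)^2 * int_0^t E[X_s^2] ds. For GBM, E[X_s^2] = x_0^2 * exp((2 mu + sigma^2) s). Integrating:
  E[<X>_t] = (7/4)^2 * 4^2 * (exp((2*(2/5) + (7/4)^2) t) - 1) / (2*(2/5) + (7/4)^2)
           = (7/4)^2 * 4^2 * (exp((309/80) t) - 1) / (309/80) = 3920*exp(309*t/80)/309 - 3920/309.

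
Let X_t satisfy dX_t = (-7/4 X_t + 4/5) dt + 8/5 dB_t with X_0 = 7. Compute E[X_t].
E[X_t] = 16/35 + 229*exp(-7*t/4)/35

Taking expectations and using E[dB_t] = 0, the mean m(t) = E[X_t] satisfies the ODE m'(t) = a m(t) + b with m(0) = x_0. With a = -7/4, b = 4/5, x_0 = 7, the solution is
  m(t) = x_0 * exp(a t) + (b/a) * (exp(a t) - 1)
       = 7 * exp((-7/4) t) + ((4/5)/(-7/4)) * (exp((-7/4) t) - 1)
       = 16/35 + 229*exp(-7*t/4)/35.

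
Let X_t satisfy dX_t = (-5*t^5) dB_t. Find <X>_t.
<X>_t = 25*t^11/11

For an Itô process dX_t = a(t) dt + b(t) dB_t, the quadratic variation is <X>_t = int_0^t b(s)^2 ds (the drift term does not contribute). Here b(s) = -5*s^5, so
  b(s)^2 = 25*s^10.
Integrating from 0 to t:
  <X>_t = int_0^t (25*s^10) ds = 25*t^11/11.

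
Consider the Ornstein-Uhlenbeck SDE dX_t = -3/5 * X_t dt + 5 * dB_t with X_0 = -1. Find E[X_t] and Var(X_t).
E[X_t] = -exp(-3*t/5); Var(X_t) = 125/6 - 125*exp(-6*t/5)/6

The OU SDE dX = -theta X dt + sigma dB admits the integrating factor exp(theta t): d(exp(theta t) X_t) = sigma exp(theta t) dB_t. Integrating from 0 to t:
  X_t = x_0 * exp(-theta t) + sigma * int_0^t exp(-theta (t-s)) dB_s.
The Itô integral has mean 0 and (by the Itô isometry) variance sigma^2 * int_0^t exp(-2 theta (t - s)) ds = sigma^2 * (1 - exp(-2 theta t)) / (2 theta).
With theta = 3/5, sigma = 5, x_0 = -1:
  E[X_t] = -1 * exp(-3/5 t) = -exp(-3*t/5)
  Var(X_t) = (5)^2 * (1 - exp(-2*3/5 t)) / (2 * 3/5) = 125/6 - 125*exp(-6*t/5)/6.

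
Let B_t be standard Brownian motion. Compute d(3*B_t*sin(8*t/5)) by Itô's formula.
d(3*B_t*sin(8*t/5)) = (24*B_t*cos(8*t/5)/5) dt + (3*sin(8*t/5)) dB_t

Itô's formula for f(t, x): d f(t, B_t) = (f_t + (1/2) f_xx) dt + f_x dB_t. Compute partials of f(t, x) = 3*x*sin(8*t/5):
  f_t(t,x)  = 24*x*cos(8*t/5)/5
  f_x(t,x)  = 3*sin(8*t/5)
  f_xx(t,x) = 0
Assemble drift = f_t + (1/2) f_xx = 24*x*cos(8*t/5)/5 and diffusion = f_x = 3*sin(8*t/5). Substituting x = B_t:
  d(3*B_t*sin(8*t/5)) = (24*B_t*cos(8*t/5)/5) dt + (3*sin(8*t/5)) dB_t.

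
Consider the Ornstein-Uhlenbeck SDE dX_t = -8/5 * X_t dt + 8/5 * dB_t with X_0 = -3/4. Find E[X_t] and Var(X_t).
E[X_t] = -3*exp(-8*t/5)/4; Var(X_t) = 4/5 - 4*exp(-16*t/5)/5

The OU SDE dX = -theta X dt + sigma dB admits the integrating factor exp(theta t): d(exp(theta t) X_t) = sigma exp(theta t) dB_t. Integrating from 0 to t:
  X_t = x_0 * exp(-theta t) + sigma * int_0^t exp(-theta (t-s)) dB_s.
The Itô integral has mean 0 and (by the Itô isometry) variance sigma^2 * int_0^t exp(-2 theta (t - s)) ds = sigma^2 * (1 - exp(-2 theta t)) / (2 theta).
With theta = 8/5, sigma = 8/5, x_0 = -3/4:
  E[X_t] = -3/4 * exp(-8/5 t) = -3*exp(-8*t/5)/4
  Var(X_t) = (8/5)^2 * (1 - exp(-2*8/5 t)) / (2 * 8/5) = 4/5 - 4*exp(-16*t/5)/5.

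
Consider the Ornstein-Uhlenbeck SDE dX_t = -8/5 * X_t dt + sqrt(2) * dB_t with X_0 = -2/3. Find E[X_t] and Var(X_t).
E[X_t] = -2*exp(-8*t/5)/3; Var(X_t) = 5/8 - 5*exp(-16*t/5)/8

The OU SDE dX = -theta X dt + sigma dB admits the integrating factor exp(theta t): d(exp(theta t) X_t) = sigma exp(theta t) dB_t. Integrating from 0 to t:
  X_t = x_0 * exp(-theta t) + sigma * int_0^t exp(-theta (t-s)) dB_s.
The Itô integral has mean 0 and (by the Itô isometry) variance sigma^2 * int_0^t exp(-2 theta (t - s)) ds = sigma^2 * (1 - exp(-2 theta t)) / (2 theta).
With theta = 8/5, sigma = sqrt(2), x_0 = -2/3:
  E[X_t] = -2/3 * exp(-8/5 t) = -2*exp(-8*t/5)/3
  Var(X_t) = (sqrt(2))^2 * (1 - exp(-2*8/5 t)) / (2 * 8/5) = 5/8 - 5*exp(-16*t/5)/8.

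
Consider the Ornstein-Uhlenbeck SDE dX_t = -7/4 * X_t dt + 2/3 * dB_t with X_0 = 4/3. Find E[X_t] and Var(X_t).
E[X_t] = 4*exp(-7*t/4)/3; Var(X_t) = 8/63 - 8*exp(-7*t/2)/63

The OU SDE dX = -theta X dt + sigma dB admits the integrating factor exp(theta t): d(exp(theta t) X_t) = sigma exp(theta t) dB_t. Integrating from 0 to t:
  X_t = x_0 * exp(-theta t) + sigma * int_0^t exp(-theta (t-s)) dB_s.
The Itô integral has mean 0 and (by the Itô isometry) variance sigma^2 * int_0^t exp(-2 theta (t - s)) ds = sigma^2 * (1 - exp(-2 theta t)) / (2 theta).
With theta = 7/4, sigma = 2/3, x_0 = 4/3:
  E[X_t] = 4/3 * exp(-7/4 t) = 4*exp(-7*t/4)/3
  Var(X_t) = (2/3)^2 * (1 - exp(-2*7/4 t)) / (2 * 7/4) = 8/63 - 8*exp(-7*t/2)/63.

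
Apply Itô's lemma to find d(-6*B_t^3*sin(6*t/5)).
d(-6*B_t^3*sin(6*t/5)) = (-18*B_t*(2*B_t^2*cos(6*t/5)/5 + sin(6*t/5))) dt + (-18*B_t^2*sin(6*t/5)) dB_t

Itô's formula for f(t, x): d f(t, B_t) = (f_t + (1/2) f_xx) dt + f_x dB_t. Compute partials of f(t, x) = -6*x^3*sin(6*t/5):
  f_t(t,x)  = -36*x^3*cos(6*t/5)/5
  f_x(t,x)  = -18*x^2*sin(6*t/5)
  f_xx(t,x) = -36*x*sin(6*t/5)
Assemble drift = f_t + (1/2) f_xx = -18*x*(2*x^2*cos(6*t/5)/5 + sin(6*t/5)) and diffusion = f_x = -18*x^2*sin(6*t/5). Substituting x = B_t:
  d(-6*B_t^3*sin(6*t/5)) = (-18*B_t*(2*B_t^2*cos(6*t/5)/5 + sin(6*t/5))) dt + (-18*B_t^2*sin(6*t/5)) dB_t.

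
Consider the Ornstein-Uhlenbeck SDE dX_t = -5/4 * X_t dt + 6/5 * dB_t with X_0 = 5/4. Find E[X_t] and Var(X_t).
E[X_t] = 5*exp(-5*t/4)/4; Var(X_t) = 72/125 - 72*exp(-5*t/2)/125

The OU SDE dX = -theta X dt + sigma dB admits the integrating factor exp(theta t): d(exp(theta t) X_t) = sigma exp(theta t) dB_t. Integrating from 0 to t:
  X_t = x_0 * exp(-theta t) + sigma * int_0^t exp(-theta (t-s)) dB_s.
The Itô integral has mean 0 and (by the Itô isometry) variance sigma^2 * int_0^t exp(-2 theta (t - s)) ds = sigma^2 * (1 - exp(-2 theta t)) / (2 theta).
With theta = 5/4, sigma = 6/5, x_0 = 5/4:
  E[X_t] = 5/4 * exp(-5/4 t) = 5*exp(-5*t/4)/4
  Var(X_t) = (6/5)^2 * (1 - exp(-2*5/4 t)) / (2 * 5/4) = 72/125 - 72*exp(-5*t/2)/125.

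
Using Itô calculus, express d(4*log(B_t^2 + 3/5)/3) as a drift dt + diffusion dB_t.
d(4*log(B_t^2 + 3/5)/3) = (20*(3 - 5*B_t^2)/(3*(5*B_t^2 + 3)^2)) dt + (40*B_t/(3*(5*B_t^2 + 3))) dB_t

Itô's formula for f(B_t) gives d f(B_t) = f'(B_t) dB_t + (1/2) f''(B_t) dt. Compute derivatives of f(x) = 4*log(x^2 + 3/5)/3:
  f'(x)  = 40*x/(3*(5*x^2 + 3))
  f''(x) = 40*(3 - 5*x^2)/(3*(5*x^2 + 3)^2)
Substitute x = B_t and multiply the f'' term by 1/2:
  drift     = (1/2) * (40*(3 - 5*x^2)/(3*(5*x^2 + 3)^2)) evaluated at B_t = 20*(3 - 5*B_t^2)/(3*(5*B_t^2 + 3)^2)
  diffusion = (40*x/(3*(5*x^2 + 3))) evaluated at B_t = 40*B_t/(3*(5*B_t^2 + 3))
Therefore d(4*log(B_t^2 + 3/5)/3) = (20*(3 - 5*B_t^2)/(3*(5*B_t^2 + 3)^2)) dt + (40*B_t/(3*(5*B_t^2 + 3))) dB_t.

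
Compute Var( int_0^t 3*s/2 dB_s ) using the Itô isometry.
Var = 3*t^3/4

The Itô integral of a deterministic integrand f(s) has mean 0 because each increment f(s) * (B_{s+ds} - B_s) has mean 0. By the Itô isometry:
  Var( int_0^t f(s) dB_s ) = E[ (int_0^t f(s) dB_s)^2 ] = int_0^t f(s)^2 ds.
Here f(s) = 3*s/2, so f(s)^2 = 9*s^2/4. Integrate:
  int_0^t (9*s^2/4) ds = 3*t^3/4.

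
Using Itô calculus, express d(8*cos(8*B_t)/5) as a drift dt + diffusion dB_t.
d(8*cos(8*B_t)/5) = (-256*cos(8*B_t)/5) dt + (-64*sin(8*B_t)/5) dB_t

Itô's formula for f(B_t) gives d f(B_t) = f'(B_t) dB_t + (1/2) f''(B_t) dt. Compute derivatives of f(x) = 8*cos(8*x)/5:
  f'(x)  = -64*sin(8*x)/5
  f''(x) = -512*cos(8*x)/5
Substitute x = B_t and multiply the f'' term by 1/2:
  drift     = (1/2) * (-512*cos(8*x)/5) evaluated at B_t = -256*cos(8*B_t)/5
  diffusion = (-64*sin(8*x)/5) evaluated at B_t = -64*sin(8*B_t)/5
Therefore d(8*cos(8*B_t)/5) = (-256*cos(8*B_t)/5) dt + (-64*sin(8*B_t)/5) dB_t.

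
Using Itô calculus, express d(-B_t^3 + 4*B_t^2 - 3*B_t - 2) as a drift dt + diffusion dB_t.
d(-B_t^3 + 4*B_t^2 - 3*B_t - 2) = (4 - 3*B_t) dt + (-3*B_t^2 + 8*B_t - 3) dB_t

Itô's formula for f(B_t) gives d f(B_t) = f'(B_t) dB_t + (1/2) f''(B_t) dt. Compute derivatives of f(x) = -x^3 + 4*x^2 - 3*x - 2:
  f'(x)  = -3*x^2 + 8*x - 3
  f''(x) = 8 - 6*x
Substitute x = B_t and multiply the f'' term by 1/2:
  drift     = (1/2) * (8 - 6*x) evaluated at B_t = 4 - 3*B_t
  diffusion = (-3*x^2 + 8*x - 3) evaluated at B_t = -3*B_t^2 + 8*B_t - 3
Therefore d(-B_t^3 + 4*B_t^2 - 3*B_t - 2) = (4 - 3*B_t) dt + (-3*B_t^2 + 8*B_t - 3) dB_t.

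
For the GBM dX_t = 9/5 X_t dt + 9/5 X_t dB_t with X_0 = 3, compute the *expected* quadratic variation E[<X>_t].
E[<X>_t] = 81*exp(171*t/25)/19 - 81/19

<X>_t = int_0^t ((9/5) * X_s)^2 ds. Taking expectation inside the integral: E[<X>_t] = (9/5)^2 * int_0^t E[X_s^2] ds. For GBM, E[X_s^2] = x_0^2 * exp((2 mu + sigma^2) s). Integrating:
  E[<X>_t] = (9/5)^2 * 3^2 * (exp((2*(9/5) + (9/5)^2) t) - 1) / (2*(9/5) + (9/5)^2)
           = (9/5)^2 * 3^2 * (exp((171/25) t) - 1) / (171/25) = 81*exp(171*t/25)/19 - 81/19.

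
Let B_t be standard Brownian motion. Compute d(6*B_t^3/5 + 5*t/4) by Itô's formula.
d(6*B_t^3/5 + 5*t/4) = (18*B_t/5 + 5/4) dt + (18*B_t^2/5) dB_t

Itô's formula for f(t, x): d f(t, B_t) = (f_t + (1/2) f_xx) dt + f_x dB_t. Compute partials of f(t, x) = 5*t/4 + 6*x^3/5:
  f_t(t,x)  = 5/4
  f_x(t,x)  = 18*x^2/5
  f_xx(t,x) = 36*x/5
Assemble drift = f_t + (1/2) f_xx = 18*x/5 + 5/4 and diffusion = f_x = 18*x^2/5. Substituting x = B_t:
  d(6*B_t^3/5 + 5*t/4) = (18*B_t/5 + 5/4) dt + (18*B_t^2/5) dB_t.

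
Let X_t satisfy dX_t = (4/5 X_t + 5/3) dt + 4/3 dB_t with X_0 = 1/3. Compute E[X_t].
E[X_t] = 29*exp(4*t/5)/12 - 25/12

Taking expectations and using E[dB_t] = 0, the mean m(t) = E[X_t] satisfies the ODE m'(t) = a m(t) + b with m(0) = x_0. With a = 4/5, b = 5/3, x_0 = 1/3, the solution is
  m(t) = x_0 * exp(a t) + (b/a) * (exp(a t) - 1)
       = (1/3) * exp((4/5) t) + ((5/3)/(4/5)) * (exp((4/5) t) - 1)
       = 29*exp(4*t/5)/12 - 25/12.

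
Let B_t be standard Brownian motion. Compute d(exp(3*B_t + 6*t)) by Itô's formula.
d(exp(3*B_t + 6*t)) = (21*exp(3*B_t + 6*t)/2) dt + (3*exp(3*B_t + 6*t)) dB_t

Itô's formula for f(t, x): d f(t, B_t) = (f_t + (1/2) f_xx) dt + f_x dB_t. Compute partials of f(t, x) = exp(6*t + 3*x):
  f_t(t,x)  = 6*exp(6*t + 3*x)
  f_x(t,x)  = 3*exp(6*t + 3*x)
  f_xx(t,x) = 9*exp(6*t + 3*x)
Assemble drift = f_t + (1/2) f_xx = 21*exp(6*t + 3*x)/2 and diffusion = f_x = 3*exp(6*t + 3*x). Substituting x = B_t:
  d(exp(3*B_t + 6*t)) = (21*exp(3*B_t + 6*t)/2) dt + (3*exp(3*B_t + 6*t)) dB_t.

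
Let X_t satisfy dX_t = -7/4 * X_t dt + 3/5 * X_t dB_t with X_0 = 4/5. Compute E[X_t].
E[X_t] = 4*exp(-7*t/4)/5

For GBM dX = mu X dt + sigma X dB with X_0 = x_0, apply Itô to Y = log X: dY = (mu - sigma^2/2) dt + sigma dB, so Y_t = log(x_0) + (mu - sigma^2/2) t + sigma B_t and hence X_t = x_0 * exp((mu - sigma^2/2) t + sigma B_t).
With mu = -7/4, sigma = 3/5, x_0 = 4/5, this gives:
  X_t = 4/5 * exp((-193/100) * t + (3/5) * B_t).
Since sigma*B_t ~ Normal(0, sigma^2 t), E[exp(sigma*B_t)] = exp(sigma^2 t / 2); so E[X_t] = x_0 * exp((mu - sigma^2/2) t) * exp(sigma^2 t / 2) = x_0 * exp(mu t) = 4*exp(-7*t/4)/5.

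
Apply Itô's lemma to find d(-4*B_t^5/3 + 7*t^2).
d(-4*B_t^5/3 + 7*t^2) = (-40*B_t^3/3 + 14*t) dt + (-20*B_t^4/3) dB_t

Itô's formula for f(t, x): d f(t, B_t) = (f_t + (1/2) f_xx) dt + f_x dB_t. Compute partials of f(t, x) = 7*t^2 - 4*x^5/3:
  f_t(t,x)  = 14*t
  f_x(t,x)  = -20*x^4/3
  f_xx(t,x) = -80*x^3/3
Assemble drift = f_t + (1/2) f_xx = 14*t - 40*x^3/3 and diffusion = f_x = -20*x^4/3. Substituting x = B_t:
  d(-4*B_t^5/3 + 7*t^2) = (-40*B_t^3/3 + 14*t) dt + (-20*B_t^4/3) dB_t.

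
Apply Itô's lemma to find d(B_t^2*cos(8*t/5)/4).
d(B_t^2*cos(8*t/5)/4) = (-2*B_t^2*sin(8*t/5)/5 + cos(8*t/5)/4) dt + (B_t*cos(8*t/5)/2) dB_t

Itô's formula for f(t, x): d f(t, B_t) = (f_t + (1/2) f_xx) dt + f_x dB_t. Compute partials of f(t, x) = x^2*cos(8*t/5)/4:
  f_t(t,x)  = -2*x^2*sin(8*t/5)/5
  f_x(t,x)  = x*cos(8*t/5)/2
  f_xx(t,x) = cos(8*t/5)/2
Assemble drift = f_t + (1/2) f_xx = -2*x^2*sin(8*t/5)/5 + cos(8*t/5)/4 and diffusion = f_x = x*cos(8*t/5)/2. Substituting x = B_t:
  d(B_t^2*cos(8*t/5)/4) = (-2*B_t^2*sin(8*t/5)/5 + cos(8*t/5)/4) dt + (B_t*cos(8*t/5)/2) dB_t.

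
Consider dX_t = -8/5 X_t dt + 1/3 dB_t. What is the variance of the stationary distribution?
lim Var(X_t) = 5/144

The OU SDE dX = -theta X dt + sigma dB admits the integrating factor exp(theta t): d(exp(theta t) X_t) = sigma exp(theta t) dB_t. Integrating from 0 to t gives X_t = x_0 * exp(-theta t) + sigma * int_0^t exp(-theta (t-s)) dB_s for any initial x_0. The Itô integral has variance (by the Itô isometry) sigma^2 * int_0^t exp(-2 theta (t - s)) ds = sigma^2 * (1 - exp(-2 theta t)) / (2 theta), independent of x_0.
With theta = 8/5, sigma = 1/3:
  Var(X_t) = (1/3)^2 * (1 - exp(-2*8/5 t)) / (2 * 8/5) = 5/144 - 5*exp(-16*t/5)/144.
As t -> infinity, exp(-2*8/5 t) -> 0, so the stationary variance is sigma^2 / (2 theta) = 5/144.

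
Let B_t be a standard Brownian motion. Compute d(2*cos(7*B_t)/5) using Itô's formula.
d(2*cos(7*B_t)/5) = (-49*cos(7*B_t)/5) dt + (-14*sin(7*B_t)/5) dB_t

Itô's formula for f(B_t) gives d f(B_t) = f'(B_t) dB_t + (1/2) f''(B_t) dt. Compute derivatives of f(x) = 2*cos(7*x)/5:
  f'(x)  = -14*sin(7*x)/5
  f''(x) = -98*cos(7*x)/5
Substitute x = B_t and multiply the f'' term by 1/2:
  drift     = (1/2) * (-98*cos(7*x)/5) evaluated at B_t = -49*cos(7*B_t)/5
  diffusion = (-14*sin(7*x)/5) evaluated at B_t = -14*sin(7*B_t)/5
Therefore d(2*cos(7*B_t)/5) = (-49*cos(7*B_t)/5) dt + (-14*sin(7*B_t)/5) dB_t.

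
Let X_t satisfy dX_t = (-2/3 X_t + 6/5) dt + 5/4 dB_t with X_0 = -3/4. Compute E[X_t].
E[X_t] = 9/5 - 51*exp(-2*t/3)/20

Taking expectations and using E[dB_t] = 0, the mean m(t) = E[X_t] satisfies the ODE m'(t) = a m(t) + b with m(0) = x_0. With a = -2/3, b = 6/5, x_0 = -3/4, the solution is
  m(t) = x_0 * exp(a t) + (b/a) * (exp(a t) - 1)
       = (-3/4) * exp((-2/3) t) + ((6/5)/(-2/3)) * (exp((-2/3) t) - 1)
       = 9/5 - 51*exp(-2*t/3)/20.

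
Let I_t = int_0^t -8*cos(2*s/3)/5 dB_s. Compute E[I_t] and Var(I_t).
E[I_t] = 0; Var(I_t) = 32*t/25 + 24*sin(4*t/3)/25

The Itô integral of a deterministic integrand f(s) has mean 0 because each increment f(s) * (B_{s+ds} - B_s) has mean 0. By the Itô isometry:
  Var( int_0^t f(s) dB_s ) = E[ (int_0^t f(s) dB_s)^2 ] = int_0^t f(s)^2 ds.
Here f(s) = -8*cos(2*s/3)/5, so f(s)^2 = 64*cos(2*s/3)^2/25. Integrate:
  int_0^t (64*cos(2*s/3)^2/25) ds = 32*t/25 + 24*sin(4*t/3)/25.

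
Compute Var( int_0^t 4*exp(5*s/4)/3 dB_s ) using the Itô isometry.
Var = 32*exp(5*t/2)/45 - 32/45

The Itô integral of a deterministic integrand f(s) has mean 0 because each increment f(s) * (B_{s+ds} - B_s) has mean 0. By the Itô isometry:
  Var( int_0^t f(s) dB_s ) = E[ (int_0^t f(s) dB_s)^2 ] = int_0^t f(s)^2 ds.
Here f(s) = 4*exp(5*s/4)/3, so f(s)^2 = 16*exp(5*s/2)/9. Integrate:
  int_0^t (16*exp(5*s/2)/9) ds = 32*exp(5*t/2)/45 - 32/45.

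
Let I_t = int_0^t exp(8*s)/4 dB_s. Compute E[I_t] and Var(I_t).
E[I_t] = 0; Var(I_t) = exp(16*t)/256 - 1/256

The Itô integral of a deterministic integrand f(s) has mean 0 because each increment f(s) * (B_{s+ds} - B_s) has mean 0. By the Itô isometry:
  Var( int_0^t f(s) dB_s ) = E[ (int_0^t f(s) dB_s)^2 ] = int_0^t f(s)^2 ds.
Here f(s) = exp(8*s)/4, so f(s)^2 = exp(16*s)/16. Integrate:
  int_0^t (exp(16*s)/16) ds = exp(16*t)/256 - 1/256.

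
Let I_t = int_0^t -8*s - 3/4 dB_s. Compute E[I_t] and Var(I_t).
E[I_t] = 0; Var(I_t) = t*(1024*t^2 + 288*t + 27)/48

The Itô integral of a deterministic integrand f(s) has mean 0 because each increment f(s) * (B_{s+ds} - B_s) has mean 0. By the Itô isometry:
  Var( int_0^t f(s) dB_s ) = E[ (int_0^t f(s) dB_s)^2 ] = int_0^t f(s)^2 ds.
Here f(s) = -8*s - 3/4, so f(s)^2 = (32*s + 3)^2/16. Integrate:
  int_0^t ((32*s + 3)^2/16) ds = t*(1024*t^2 + 288*t + 27)/48.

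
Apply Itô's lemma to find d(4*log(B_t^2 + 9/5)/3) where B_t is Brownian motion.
d(4*log(B_t^2 + 9/5)/3) = (20*(9 - 5*B_t^2)/(3*(5*B_t^2 + 9)^2)) dt + (40*B_t/(3*(5*B_t^2 + 9))) dB_t

Itô's formula for f(B_t) gives d f(B_t) = f'(B_t) dB_t + (1/2) f''(B_t) dt. Compute derivatives of f(x) = 4*log(x^2 + 9/5)/3:
  f'(x)  = 40*x/(3*(5*x^2 + 9))
  f''(x) = 40*(9 - 5*x^2)/(3*(5*x^2 + 9)^2)
Substitute x = B_t and multiply the f'' term by 1/2:
  drift     = (1/2) * (40*(9 - 5*x^2)/(3*(5*x^2 + 9)^2)) evaluated at B_t = 20*(9 - 5*B_t^2)/(3*(5*B_t^2 + 9)^2)
  diffusion = (40*x/(3*(5*x^2 + 9))) evaluated at B_t = 40*B_t/(3*(5*B_t^2 + 9))
Therefore d(4*log(B_t^2 + 9/5)/3) = (20*(9 - 5*B_t^2)/(3*(5*B_t^2 + 9)^2)) dt + (40*B_t/(3*(5*B_t^2 + 9))) dB_t.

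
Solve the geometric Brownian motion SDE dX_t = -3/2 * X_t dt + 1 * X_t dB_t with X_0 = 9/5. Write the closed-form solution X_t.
X_t = 9/5 * exp((-2) * t + (1) * B_t)

For GBM dX = mu X dt + sigma X dB with X_0 = x_0, apply Itô to Y = log X: dY = (mu - sigma^2/2) dt + sigma dB, so Y_t = log(x_0) + (mu - sigma^2/2) t + sigma B_t and hence X_t = x_0 * exp((mu - sigma^2/2) t + sigma B_t).
With mu = -3/2, sigma = 1, x_0 = 9/5, this gives:
  X_t = 9/5 * exp((-2) * t + (1) * B_t).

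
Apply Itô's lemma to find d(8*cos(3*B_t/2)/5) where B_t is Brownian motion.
d(8*cos(3*B_t/2)/5) = (-9*cos(3*B_t/2)/5) dt + (-12*sin(3*B_t/2)/5) dB_t

Itô's formula for f(B_t) gives d f(B_t) = f'(B_t) dB_t + (1/2) f''(B_t) dt. Compute derivatives of f(x) = 8*cos(3*x/2)/5:
  f'(x)  = -12*sin(3*x/2)/5
  f''(x) = -18*cos(3*x/2)/5
Substitute x = B_t and multiply the f'' term by 1/2:
  drift     = (1/2) * (-18*cos(3*x/2)/5) evaluated at B_t = -9*cos(3*B_t/2)/5
  diffusion = (-12*sin(3*x/2)/5) evaluated at B_t = -12*sin(3*B_t/2)/5
Therefore d(8*cos(3*B_t/2)/5) = (-9*cos(3*B_t/2)/5) dt + (-12*sin(3*B_t/2)/5) dB_t.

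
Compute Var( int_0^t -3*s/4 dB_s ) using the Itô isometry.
Var = 3*t^3/16

The Itô integral of a deterministic integrand f(s) has mean 0 because each increment f(s) * (B_{s+ds} - B_s) has mean 0. By the Itô isometry:
  Var( int_0^t f(s) dB_s ) = E[ (int_0^t f(s) dB_s)^2 ] = int_0^t f(s)^2 ds.
Here f(s) = -3*s/4, so f(s)^2 = 9*s^2/16. Integrate:
  int_0^t (9*s^2/16) ds = 3*t^3/16.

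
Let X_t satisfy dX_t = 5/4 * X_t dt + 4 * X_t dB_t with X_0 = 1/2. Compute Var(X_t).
Var(X_t) = (exp(16*t) - 1)*exp(5*t/2)/4

For GBM dX = mu X dt + sigma X dB with X_0 = x_0, apply Itô to Y = log X: dY = (mu - sigma^2/2) dt + sigma dB, so Y_t = log(x_0) + (mu - sigma^2/2) t + sigma B_t and hence X_t = x_0 * exp((mu - sigma^2/2) t + sigma B_t).
With mu = 5/4, sigma = 4, x_0 = 1/2, this gives:
  X_t = 1/2 * exp((-27/4) * t + (4) * B_t).
Since sigma*B_t ~ Normal(0, sigma^2 t), E[exp(sigma*B_t)] = exp(sigma^2 t / 2); so E[X_t] = x_0 * exp((mu - sigma^2/2) t) * exp(sigma^2 t / 2) = x_0 * exp(mu t) = exp(5*t/4)/2.
Var(X_t) = E[X_t^2] - (E[X_t])^2 = x_0^2 * exp(2 mu t) * (exp(sigma^2 t) - 1) = (exp(16*t) - 1)*exp(5*t/2)/4.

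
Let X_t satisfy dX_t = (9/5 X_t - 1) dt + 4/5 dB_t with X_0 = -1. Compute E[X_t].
E[X_t] = 5/9 - 14*exp(9*t/5)/9

Taking expectations and using E[dB_t] = 0, the mean m(t) = E[X_t] satisfies the ODE m'(t) = a m(t) + b with m(0) = x_0. With a = 9/5, b = -1, x_0 = -1, the solution is
  m(t) = x_0 * exp(a t) + (b/a) * (exp(a t) - 1)
       = (-1) * exp((9/5) t) + ((-1)/(9/5)) * (exp((9/5) t) - 1)
       = 5/9 - 14*exp(9*t/5)/9.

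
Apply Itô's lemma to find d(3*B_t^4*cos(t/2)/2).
d(3*B_t^4*cos(t/2)/2) = (3*B_t^2*(-B_t^2*sin(t/2) + 12*cos(t/2))/4) dt + (6*B_t^3*cos(t/2)) dB_t

Itô's formula for f(t, x): d f(t, B_t) = (f_t + (1/2) f_xx) dt + f_x dB_t. Compute partials of f(t, x) = 3*x^4*cos(t/2)/2:
  f_t(t,x)  = -3*x^4*sin(t/2)/4
  f_x(t,x)  = 6*x^3*cos(t/2)
  f_xx(t,x) = 18*x^2*cos(t/2)
Assemble drift = f_t + (1/2) f_xx = 3*x^2*(-x^2*sin(t/2) + 12*cos(t/2))/4 and diffusion = f_x = 6*x^3*cos(t/2). Substituting x = B_t:
  d(3*B_t^4*cos(t/2)/2) = (3*B_t^2*(-B_t^2*sin(t/2) + 12*cos(t/2))/4) dt + (6*B_t^3*cos(t/2)) dB_t.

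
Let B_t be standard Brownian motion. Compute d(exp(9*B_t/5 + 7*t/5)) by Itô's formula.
d(exp(9*B_t/5 + 7*t/5)) = (151*exp(9*B_t/5 + 7*t/5)/50) dt + (9*exp(9*B_t/5 + 7*t/5)/5) dB_t

Itô's formula for f(t, x): d f(t, B_t) = (f_t + (1/2) f_xx) dt + f_x dB_t. Compute partials of f(t, x) = exp(7*t/5 + 9*x/5):
  f_t(t,x)  = 7*exp(7*t/5 + 9*x/5)/5
  f_x(t,x)  = 9*exp(7*t/5 + 9*x/5)/5
  f_xx(t,x) = 81*exp(7*t/5 + 9*x/5)/25
Assemble drift = f_t + (1/2) f_xx = 151*exp(7*t/5 + 9*x/5)/50 and diffusion = f_x = 9*exp(7*t/5 + 9*x/5)/5. Substituting x = B_t:
  d(exp(9*B_t/5 + 7*t/5)) = (151*exp(9*B_t/5 + 7*t/5)/50) dt + (9*exp(9*B_t/5 + 7*t/5)/5) dB_t.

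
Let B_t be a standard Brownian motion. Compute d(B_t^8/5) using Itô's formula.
d(B_t^8/5) = (28*B_t^6/5) dt + (8*B_t^7/5) dB_t

Itô's formula for f(B_t) gives d f(B_t) = f'(B_t) dB_t + (1/2) f''(B_t) dt. Compute derivatives of f(x) = x^8/5:
  f'(x)  = 8*x^7/5
  f''(x) = 56*x^6/5
Substitute x = B_t and multiply the f'' term by 1/2:
  drift     = (1/2) * (56*x^6/5) evaluated at B_t = 28*B_t^6/5
  diffusion = (8*x^7/5) evaluated at B_t = 8*B_t^7/5
Therefore d(B_t^8/5) = (28*B_t^6/5) dt + (8*B_t^7/5) dB_t.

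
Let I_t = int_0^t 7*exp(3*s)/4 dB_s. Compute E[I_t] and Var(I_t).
E[I_t] = 0; Var(I_t) = 49*exp(6*t)/96 - 49/96

The Itô integral of a deterministic integrand f(s) has mean 0 because each increment f(s) * (B_{s+ds} - B_s) has mean 0. By the Itô isometry:
  Var( int_0^t f(s) dB_s ) = E[ (int_0^t f(s) dB_s)^2 ] = int_0^t f(s)^2 ds.
Here f(s) = 7*exp(3*s)/4, so f(s)^2 = 49*exp(6*s)/16. Integrate:
  int_0^t (49*exp(6*s)/16) ds = 49*exp(6*t)/96 - 49/96.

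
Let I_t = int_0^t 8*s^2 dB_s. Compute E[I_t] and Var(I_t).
E[I_t] = 0; Var(I_t) = 64*t^5/5

The Itô integral of a deterministic integrand f(s) has mean 0 because each increment f(s) * (B_{s+ds} - B_s) has mean 0. By the Itô isometry:
  Var( int_0^t f(s) dB_s ) = E[ (int_0^t f(s) dB_s)^2 ] = int_0^t f(s)^2 ds.
Here f(s) = 8*s^2, so f(s)^2 = 64*s^4. Integrate:
  int_0^t (64*s^4) ds = 64*t^5/5.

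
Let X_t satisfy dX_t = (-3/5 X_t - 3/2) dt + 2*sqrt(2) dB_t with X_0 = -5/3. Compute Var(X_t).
Var(X_t) = 20/3 - 20*exp(-6*t/5)/3

The variance V(t) = Var(X_t) satisfies V'(t) = 2 a V(t) + c^2 with V(0) = 0 (drift coefficient is linear in X, diffusion is constant). With a = -3/5, c = 2*sqrt(2), the solution is
  V(t) = (c^2 / (2 a)) * (exp(2 a t) - 1)
       = ((2*sqrt(2))^2 / (2*(-3/5))) * (exp((-6/5) t) - 1)
       = 20/3 - 20*exp(-6*t/5)/3.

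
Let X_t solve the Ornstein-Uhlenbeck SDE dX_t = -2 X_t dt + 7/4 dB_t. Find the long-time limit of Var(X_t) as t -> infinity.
lim Var(X_t) = 49/64

The OU SDE dX = -theta X dt + sigma dB admits the integrating factor exp(theta t): d(exp(theta t) X_t) = sigma exp(theta t) dB_t. Integrating from 0 to t gives X_t = x_0 * exp(-theta t) + sigma * int_0^t exp(-theta (t-s)) dB_s for any initial x_0. The Itô integral has variance (by the Itô isometry) sigma^2 * int_0^t exp(-2 theta (t - s)) ds = sigma^2 * (1 - exp(-2 theta t)) / (2 theta), independent of x_0.
With theta = 2, sigma = 7/4:
  Var(X_t) = (7/4)^2 * (1 - exp(-2*2 t)) / (2 * 2) = 49/64 - 49*exp(-4*t)/64.
As t -> infinity, exp(-2*2 t) -> 0, so the stationary variance is sigma^2 / (2 theta) = 49/64.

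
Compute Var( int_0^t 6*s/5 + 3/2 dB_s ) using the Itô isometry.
Var = 3*t*(16*t^2 + 60*t + 75)/100

The Itô integral of a deterministic integrand f(s) has mean 0 because each increment f(s) * (B_{s+ds} - B_s) has mean 0. By the Itô isometry:
  Var( int_0^t f(s) dB_s ) = E[ (int_0^t f(s) dB_s)^2 ] = int_0^t f(s)^2 ds.
Here f(s) = 6*s/5 + 3/2, so f(s)^2 = 9*(4*s + 5)^2/100. Integrate:
  int_0^t (9*(4*s + 5)^2/100) ds = 3*t*(16*t^2 + 60*t + 75)/100.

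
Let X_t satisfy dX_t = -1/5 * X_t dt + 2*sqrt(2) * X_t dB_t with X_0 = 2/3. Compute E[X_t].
E[X_t] = 2*exp(-t/5)/3

For GBM dX = mu X dt + sigma X dB with X_0 = x_0, apply Itô to Y = log X: dY = (mu - sigma^2/2) dt + sigma dB, so Y_t = log(x_0) + (mu - sigma^2/2) t + sigma B_t and hence X_t = x_0 * exp((mu - sigma^2/2) t + sigma B_t).
With mu = -1/5, sigma = 2*sqrt(2), x_0 = 2/3, this gives:
  X_t = 2/3 * exp((-21/5) * t + (2*sqrt(2)) * B_t).
Since sigma*B_t ~ Normal(0, sigma^2 t), E[exp(sigma*B_t)] = exp(sigma^2 t / 2); so E[X_t] = x_0 * exp((mu - sigma^2/2) t) * exp(sigma^2 t / 2) = x_0 * exp(mu t) = 2*exp(-t/5)/3.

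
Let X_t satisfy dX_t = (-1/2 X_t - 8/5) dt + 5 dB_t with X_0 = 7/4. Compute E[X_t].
E[X_t] = -16/5 + 99*exp(-t/2)/20

Taking expectations and using E[dB_t] = 0, the mean m(t) = E[X_t] satisfies the ODE m'(t) = a m(t) + b with m(0) = x_0. With a = -1/2, b = -8/5, x_0 = 7/4, the solution is
  m(t) = x_0 * exp(a t) + (b/a) * (exp(a t) - 1)
       = (7/4) * exp((-1/2) t) + ((-8/5)/(-1/2)) * (exp((-1/2) t) - 1)
       = -16/5 + 99*exp(-t/2)/20.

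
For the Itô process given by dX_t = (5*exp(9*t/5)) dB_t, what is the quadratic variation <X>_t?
<X>_t = 125*exp(18*t/5)/18 - 125/18

For an Itô process dX_t = a(t) dt + b(t) dB_t, the quadratic variation is <X>_t = int_0^t b(s)^2 ds (the drift term does not contribute). Here b(s) = 5*exp(9*s/5), so
  b(s)^2 = 25*exp(18*s/5).
Integrating from 0 to t:
  <X>_t = int_0^t (25*exp(18*s/5)) ds = 125*exp(18*t/5)/18 - 125/18.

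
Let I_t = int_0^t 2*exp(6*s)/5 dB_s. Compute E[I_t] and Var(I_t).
E[I_t] = 0; Var(I_t) = exp(12*t)/75 - 1/75

The Itô integral of a deterministic integrand f(s) has mean 0 because each increment f(s) * (B_{s+ds} - B_s) has mean 0. By the Itô isometry:
  Var( int_0^t f(s) dB_s ) = E[ (int_0^t f(s) dB_s)^2 ] = int_0^t f(s)^2 ds.
Here f(s) = 2*exp(6*s)/5, so f(s)^2 = 4*exp(12*s)/25. Integrate:
  int_0^t (4*exp(12*s)/25) ds = exp(12*t)/75 - 1/75.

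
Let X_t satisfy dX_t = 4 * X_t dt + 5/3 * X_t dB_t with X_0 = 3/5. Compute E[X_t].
E[X_t] = 3*exp(4*t)/5

For GBM dX = mu X dt + sigma X dB with X_0 = x_0, apply Itô to Y = log X: dY = (mu - sigma^2/2) dt + sigma dB, so Y_t = log(x_0) + (mu - sigma^2/2) t + sigma B_t and hence X_t = x_0 * exp((mu - sigma^2/2) t + sigma B_t).
With mu = 4, sigma = 5/3, x_0 = 3/5, this gives:
  X_t = 3/5 * exp((47/18) * t + (5/3) * B_t).
Since sigma*B_t ~ Normal(0, sigma^2 t), E[exp(sigma*B_t)] = exp(sigma^2 t / 2); so E[X_t] = x_0 * exp((mu - sigma^2/2) t) * exp(sigma^2 t / 2) = x_0 * exp(mu t) = 3*exp(4*t)/5.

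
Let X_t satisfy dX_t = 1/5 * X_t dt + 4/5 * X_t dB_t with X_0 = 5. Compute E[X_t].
E[X_t] = 5*exp(t/5)

For GBM dX = mu X dt + sigma X dB with X_0 = x_0, apply Itô to Y = log X: dY = (mu - sigma^2/2) dt + sigma dB, so Y_t = log(x_0) + (mu - sigma^2/2) t + sigma B_t and hence X_t = x_0 * exp((mu - sigma^2/2) t + sigma B_t).
With mu = 1/5, sigma = 4/5, x_0 = 5, this gives:
  X_t = 5 * exp((-3/25) * t + (4/5) * B_t).
Since sigma*B_t ~ Normal(0, sigma^2 t), E[exp(sigma*B_t)] = exp(sigma^2 t / 2); so E[X_t] = x_0 * exp((mu - sigma^2/2) t) * exp(sigma^2 t / 2) = x_0 * exp(mu t) = 5*exp(t/5).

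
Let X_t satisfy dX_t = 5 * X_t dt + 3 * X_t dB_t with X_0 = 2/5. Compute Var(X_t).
Var(X_t) = 4*(exp(9*t) - 1)*exp(10*t)/25

For GBM dX = mu X dt + sigma X dB with X_0 = x_0, apply Itô to Y = log X: dY = (mu - sigma^2/2) dt + sigma dB, so Y_t = log(x_0) + (mu - sigma^2/2) t + sigma B_t and hence X_t = x_0 * exp((mu - sigma^2/2) t + sigma B_t).
With mu = 5, sigma = 3, x_0 = 2/5, this gives:
  X_t = 2/5 * exp((1/2) * t + (3) * B_t).
Since sigma*B_t ~ Normal(0, sigma^2 t), E[exp(sigma*B_t)] = exp(sigma^2 t / 2); so E[X_t] = x_0 * exp((mu - sigma^2/2) t) * exp(sigma^2 t / 2) = x_0 * exp(mu t) = 2*exp(5*t)/5.
Var(X_t) = E[X_t^2] - (E[X_t])^2 = x_0^2 * exp(2 mu t) * (exp(sigma^2 t) - 1) = 4*(exp(9*t) - 1)*exp(10*t)/25.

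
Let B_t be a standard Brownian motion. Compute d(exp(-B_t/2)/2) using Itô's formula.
d(exp(-B_t/2)/2) = (exp(-B_t/2)/16) dt + (-exp(-B_t/2)/4) dB_t

Itô's formula for f(B_t) gives d f(B_t) = f'(B_t) dB_t + (1/2) f''(B_t) dt. Compute derivatives of f(x) = exp(-x/2)/2:
  f'(x)  = -exp(-x/2)/4
  f''(x) = exp(-x/2)/8
Substitute x = B_t and multiply the f'' term by 1/2:
  drift     = (1/2) * (exp(-x/2)/8) evaluated at B_t = exp(-B_t/2)/16
  diffusion = (-exp(-x/2)/4) evaluated at B_t = -exp(-B_t/2)/4
Therefore d(exp(-B_t/2)/2) = (exp(-B_t/2)/16) dt + (-exp(-B_t/2)/4) dB_t.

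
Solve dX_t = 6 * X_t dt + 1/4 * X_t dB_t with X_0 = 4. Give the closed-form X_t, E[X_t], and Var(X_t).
X_t = 4 * exp((191/32) t + (1/4) B_t); E[X_t] = 4*exp(6*t); Var(X_t) = 16*(exp(t/16) - 1)*exp(12*t)

For GBM dX = mu X dt + sigma X dB with X_0 = x_0, apply Itô to Y = log X: dY = (mu - sigma^2/2) dt + sigma dB, so Y_t = log(x_0) + (mu - sigma^2/2) t + sigma B_t and hence X_t = x_0 * exp((mu - sigma^2/2) t + sigma B_t).
With mu = 6, sigma = 1/4, x_0 = 4, this gives:
  X_t = 4 * exp((191/32) * t + (1/4) * B_t).
Since sigma*B_t ~ Normal(0, sigma^2 t), E[exp(sigma*B_t)] = exp(sigma^2 t / 2); so E[X_t] = x_0 * exp((mu - sigma^2/2) t) * exp(sigma^2 t / 2) = x_0 * exp(mu t) = 4*exp(6*t).
Var(X_t) = E[X_t^2] - (E[X_t])^2 = x_0^2 * exp(2 mu t) * (exp(sigma^2 t) - 1) = 16*(exp(t/16) - 1)*exp(12*t).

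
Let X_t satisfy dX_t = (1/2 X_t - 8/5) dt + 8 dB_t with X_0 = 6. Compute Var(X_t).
Var(X_t) = 64*exp(t) - 64

The variance V(t) = Var(X_t) satisfies V'(t) = 2 a V(t) + c^2 with V(0) = 0 (drift coefficient is linear in X, diffusion is constant). With a = 1/2, c = 8, the solution is
  V(t) = (c^2 / (2 a)) * (exp(2 a t) - 1)
       = (8^2 / (2*(1/2))) * (exp(1 t) - 1)
       = 64*exp(t) - 64.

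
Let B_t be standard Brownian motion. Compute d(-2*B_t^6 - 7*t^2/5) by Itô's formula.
d(-2*B_t^6 - 7*t^2/5) = (-30*B_t^4 - 14*t/5) dt + (-12*B_t^5) dB_t

Itô's formula for f(t, x): d f(t, B_t) = (f_t + (1/2) f_xx) dt + f_x dB_t. Compute partials of f(t, x) = -7*t^2/5 - 2*x^6:
  f_t(t,x)  = -14*t/5
  f_x(t,x)  = -12*x^5
  f_xx(t,x) = -60*x^4
Assemble drift = f_t + (1/2) f_xx = -14*t/5 - 30*x^4 and diffusion = f_x = -12*x^5. Substituting x = B_t:
  d(-2*B_t^6 - 7*t^2/5) = (-30*B_t^4 - 14*t/5) dt + (-12*B_t^5) dB_t.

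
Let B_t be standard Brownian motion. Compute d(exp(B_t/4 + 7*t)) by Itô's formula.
d(exp(B_t/4 + 7*t)) = (225*exp(B_t/4 + 7*t)/32) dt + (exp(B_t/4 + 7*t)/4) dB_t

Itô's formula for f(t, x): d f(t, B_t) = (f_t + (1/2) f_xx) dt + f_x dB_t. Compute partials of f(t, x) = exp(7*t + x/4):
  f_t(t,x)  = 7*exp(7*t + x/4)
  f_x(t,x)  = exp(7*t + x/4)/4
  f_xx(t,x) = exp(7*t + x/4)/16
Assemble drift = f_t + (1/2) f_xx = 225*exp(7*t + x/4)/32 and diffusion = f_x = exp(7*t + x/4)/4. Substituting x = B_t:
  d(exp(B_t/4 + 7*t)) = (225*exp(B_t/4 + 7*t)/32) dt + (exp(B_t/4 + 7*t)/4) dB_t.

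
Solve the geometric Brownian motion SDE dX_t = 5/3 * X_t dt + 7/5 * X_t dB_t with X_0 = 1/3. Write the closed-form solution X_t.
X_t = 1/3 * exp((103/150) * t + (7/5) * B_t)

For GBM dX = mu X dt + sigma X dB with X_0 = x_0, apply Itô to Y = log X: dY = (mu - sigma^2/2) dt + sigma dB, so Y_t = log(x_0) + (mu - sigma^2/2) t + sigma B_t and hence X_t = x_0 * exp((mu - sigma^2/2) t + sigma B_t).
With mu = 5/3, sigma = 7/5, x_0 = 1/3, this gives:
  X_t = 1/3 * exp((103/150) * t + (7/5) * B_t).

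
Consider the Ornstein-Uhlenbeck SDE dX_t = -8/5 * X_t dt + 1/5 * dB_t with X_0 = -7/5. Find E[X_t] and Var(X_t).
E[X_t] = -7*exp(-8*t/5)/5; Var(X_t) = 1/80 - exp(-16*t/5)/80

The OU SDE dX = -theta X dt + sigma dB admits the integrating factor exp(theta t): d(exp(theta t) X_t) = sigma exp(theta t) dB_t. Integrating from 0 to t:
  X_t = x_0 * exp(-theta t) + sigma * int_0^t exp(-theta (t-s)) dB_s.
The Itô integral has mean 0 and (by the Itô isometry) variance sigma^2 * int_0^t exp(-2 theta (t - s)) ds = sigma^2 * (1 - exp(-2 theta t)) / (2 theta).
With theta = 8/5, sigma = 1/5, x_0 = -7/5:
  E[X_t] = -7/5 * exp(-8/5 t) = -7*exp(-8*t/5)/5
  Var(X_t) = (1/5)^2 * (1 - exp(-2*8/5 t)) / (2 * 8/5) = 1/80 - exp(-16*t/5)/80.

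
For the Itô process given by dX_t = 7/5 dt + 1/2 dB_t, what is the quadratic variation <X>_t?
<X>_t = t/4

For an Itô process dX_t = a(t) dt + b(t) dB_t, the quadratic variation is <X>_t = int_0^t b(s)^2 ds (the drift term does not contribute). Here b(s) = 1/2, so
  b(s)^2 = 1/4.
Integrating from 0 to t:
  <X>_t = int_0^t (1/4) ds = t/4.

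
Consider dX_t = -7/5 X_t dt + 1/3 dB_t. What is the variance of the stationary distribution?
lim Var(X_t) = 5/126

The OU SDE dX = -theta X dt + sigma dB admits the integrating factor exp(theta t): d(exp(theta t) X_t) = sigma exp(theta t) dB_t. Integrating from 0 to t gives X_t = x_0 * exp(-theta t) + sigma * int_0^t exp(-theta (t-s)) dB_s for any initial x_0. The Itô integral has variance (by the Itô isometry) sigma^2 * int_0^t exp(-2 theta (t - s)) ds = sigma^2 * (1 - exp(-2 theta t)) / (2 theta), independent of x_0.
With theta = 7/5, sigma = 1/3:
  Var(X_t) = (1/3)^2 * (1 - exp(-2*7/5 t)) / (2 * 7/5) = 5/126 - 5*exp(-14*t/5)/126.
As t -> infinity, exp(-2*7/5 t) -> 0, so the stationary variance is sigma^2 / (2 theta) = 5/126.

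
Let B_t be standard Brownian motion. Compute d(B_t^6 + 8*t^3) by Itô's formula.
d(B_t^6 + 8*t^3) = (15*B_t^4 + 24*t^2) dt + (6*B_t^5) dB_t

Itô's formula for f(t, x): d f(t, B_t) = (f_t + (1/2) f_xx) dt + f_x dB_t. Compute partials of f(t, x) = 8*t^3 + x^6:
  f_t(t,x)  = 24*t^2
  f_x(t,x)  = 6*x^5
  f_xx(t,x) = 30*x^4
Assemble drift = f_t + (1/2) f_xx = 24*t^2 + 15*x^4 and diffusion = f_x = 6*x^5. Substituting x = B_t:
  d(B_t^6 + 8*t^3) = (15*B_t^4 + 24*t^2) dt + (6*B_t^5) dB_t.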